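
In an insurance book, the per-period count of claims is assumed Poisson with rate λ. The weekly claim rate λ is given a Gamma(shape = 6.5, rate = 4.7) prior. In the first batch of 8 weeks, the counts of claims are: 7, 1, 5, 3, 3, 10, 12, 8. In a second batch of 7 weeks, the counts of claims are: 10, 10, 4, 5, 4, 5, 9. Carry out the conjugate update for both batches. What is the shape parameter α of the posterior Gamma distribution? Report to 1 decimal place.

With a Gamma(shape α, rate β) prior, the Poisson likelihood is conjugate: the posterior is Gamma(α + ΣXᵢ, β + n).
Batch 1: sum of counts S = 49 over n = 8 weeks.
After batch 1: Gamma(α+S, β+n) = Gamma(6.5+49, 4.7+8) = Gamma(55.5, 12.7).
Batch 2: sum of counts S = 47 over n = 7 weeks.
After batch 2: Gamma(α+S, β+n) = Gamma(55.5+47, 12.7+7) = Gamma(102.5, 19.7).
Posterior α = 102.5.

102.5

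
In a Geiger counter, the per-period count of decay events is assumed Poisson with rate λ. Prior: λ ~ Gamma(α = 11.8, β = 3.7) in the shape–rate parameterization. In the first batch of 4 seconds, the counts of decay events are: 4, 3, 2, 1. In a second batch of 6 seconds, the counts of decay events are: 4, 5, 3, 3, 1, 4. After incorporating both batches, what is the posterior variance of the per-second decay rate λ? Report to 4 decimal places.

With a Gamma(shape α, rate β) prior, the Poisson likelihood is conjugate: the posterior is Gamma(α + ΣXᵢ, β + n).
Batch 1: sum of counts S = 10 over n = 4 seconds.
After batch 1: Gamma(α+S, β+n) = Gamma(11.8+10, 3.7+4) = Gamma(21.8, 7.7).
Batch 2: sum of counts S = 20 over n = 6 seconds.
After batch 2: Gamma(α+S, β+n) = Gamma(21.8+20, 7.7+6) = Gamma(41.8, 13.7).
Var = α/β² = 41.8/13.7² = 0.2227.

0.2227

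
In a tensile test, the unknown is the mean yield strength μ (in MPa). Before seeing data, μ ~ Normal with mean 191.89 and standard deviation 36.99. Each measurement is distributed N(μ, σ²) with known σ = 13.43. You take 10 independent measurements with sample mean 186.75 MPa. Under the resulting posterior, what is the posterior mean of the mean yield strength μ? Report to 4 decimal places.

For Normal data with known variance σ², a Normal(μ₀, σ₀²) prior on μ is conjugate. Posterior precision = 1/σ₀² + n/σ²; posterior mean is the precision-weighted average of μ₀ and x̄.
n·x̄ = 10·186.75 = 1867.5.
σ₀² = 36.99² = 1368.2601, σ² = 13.43² = 180.3649; σ² + n·σ₀² = 180.3649 + 10·1368.2601 = 13862.9659.
Posterior mean = (μ₀/σ₀² + n·x̄/σ²)/(1/σ₀² + n/σ²) = (σ²·μ₀ + σ₀²·n·x̄)/(σ² + n·σ₀²) = (180.3649·191.89 + 1368.2601·1867.5)/13862.9659 = 2589835.957411/13862.9659 = 186.8169.

186.8169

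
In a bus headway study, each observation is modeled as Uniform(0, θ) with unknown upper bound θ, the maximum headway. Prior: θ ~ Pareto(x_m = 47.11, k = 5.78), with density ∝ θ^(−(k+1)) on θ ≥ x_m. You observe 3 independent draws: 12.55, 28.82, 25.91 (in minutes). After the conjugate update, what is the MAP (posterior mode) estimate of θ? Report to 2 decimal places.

A Pareto(scale x_m, shape k) prior on the upper bound θ of Uniform(0, θ) is conjugate: posterior is Pareto(max(x_m, max xᵢ), k + n).
Sample maximum = 28.82; prior scale x_m = 47.11 → posterior scale = max = 47.11.
Posterior shape = 5.78 + 3 = 8.78.
The Pareto density is decreasing on [x_m, ∞), so the mode is x_m = 47.11.

47.11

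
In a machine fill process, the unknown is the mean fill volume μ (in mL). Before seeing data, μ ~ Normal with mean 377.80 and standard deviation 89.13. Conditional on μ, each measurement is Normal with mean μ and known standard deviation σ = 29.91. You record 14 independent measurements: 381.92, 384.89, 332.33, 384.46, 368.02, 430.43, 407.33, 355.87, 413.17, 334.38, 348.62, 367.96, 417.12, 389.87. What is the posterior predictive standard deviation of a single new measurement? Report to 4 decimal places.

30.9516

For Normal data with known variance σ², a Normal(μ₀, σ₀²) prior on μ is conjugate. Posterior precision = 1/σ₀² + n/σ²; posterior mean is the precision-weighted average of μ₀ and x̄.
σ₀² = 89.13² = 7944.1569, σ² = 29.91² = 894.6081; σ² + n·σ₀² = 894.6081 + 14·7944.1569 = 112112.8047.
Posterior precision = 1/σ₀² + n/σ² = 1/7944.1569 + 14/894.6081 = (σ² + n·σ₀²)/(σ₀²σ²) = 112112.8047/(7944.1569·894.6081); posterior variance σₙ² = σ₀²σ²/(σ² + n·σ₀²) = 7944.1569·894.6081/112112.8047 = 63.390682.
Predictive variance for one new observation = σₙ² + σ² = 7944.1569·894.6081/112112.8047 + 894.6081 = σ²·(σ₀² + 112112.8047)/112112.8047 = 894.6081·120056.9616/112112.8047 = 957.998782; SD = √(894.6081·120056.9616/112112.8047) = 30.9516.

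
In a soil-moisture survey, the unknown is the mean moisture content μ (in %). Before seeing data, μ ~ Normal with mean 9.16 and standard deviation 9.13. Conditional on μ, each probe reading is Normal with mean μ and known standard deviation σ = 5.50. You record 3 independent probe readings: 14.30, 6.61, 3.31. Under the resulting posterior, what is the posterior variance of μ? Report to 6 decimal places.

8.995219

For Normal data with known variance σ², a Normal(μ₀, σ₀²) prior on μ is conjugate. Posterior precision = 1/σ₀² + n/σ²; posterior mean is the precision-weighted average of μ₀ and x̄.
σ₀² = 9.13² = 83.3569, σ² = 5.50² = 30.25; σ² + n·σ₀² = 30.25 + 3·83.3569 = 280.3207.
Posterior precision = 1/σ₀² + n/σ² = 1/83.3569 + 3/30.25 = (σ² + n·σ₀²)/(σ₀²σ²) = 280.3207/(83.3569·30.25); posterior variance σₙ² = σ₀²σ²/(σ² + n·σ₀²) = 83.3569·30.25/280.3207 = 8.995219.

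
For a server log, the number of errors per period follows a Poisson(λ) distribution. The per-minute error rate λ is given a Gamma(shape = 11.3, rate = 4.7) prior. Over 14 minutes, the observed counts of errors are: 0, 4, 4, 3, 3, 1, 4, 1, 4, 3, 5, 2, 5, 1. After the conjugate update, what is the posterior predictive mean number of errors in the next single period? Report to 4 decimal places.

With a Gamma(shape α, rate β) prior, the Poisson likelihood is conjugate: the posterior is Gamma(α + ΣXᵢ, β + n).
Sum of counts S = 40 over n = 14 minutes.
Posterior: Gamma(α+S, β+n) = Gamma(11.3+40, 4.7+14) = Gamma(51.3, 18.7).
The predictive distribution for one future period is NegBinom with mean α/β = 2.7433.

2.7433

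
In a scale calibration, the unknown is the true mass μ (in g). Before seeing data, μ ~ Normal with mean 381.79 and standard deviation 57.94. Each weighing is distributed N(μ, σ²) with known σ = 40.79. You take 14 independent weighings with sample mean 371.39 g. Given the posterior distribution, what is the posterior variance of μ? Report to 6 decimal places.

114.781147

For Normal data with known variance σ², a Normal(μ₀, σ₀²) prior on μ is conjugate. Posterior precision = 1/σ₀² + n/σ²; posterior mean is the precision-weighted average of μ₀ and x̄.
σ₀² = 57.94² = 3357.0436, σ² = 40.79² = 1663.8241; σ² + n·σ₀² = 1663.8241 + 14·3357.0436 = 48662.4345.
Posterior precision = 1/σ₀² + n/σ² = 1/3357.0436 + 14/1663.8241 = (σ² + n·σ₀²)/(σ₀²σ²) = 48662.4345/(3357.0436·1663.8241); posterior variance σₙ² = σ₀²σ²/(σ² + n·σ₀²) = 3357.0436·1663.8241/48662.4345 = 114.781147.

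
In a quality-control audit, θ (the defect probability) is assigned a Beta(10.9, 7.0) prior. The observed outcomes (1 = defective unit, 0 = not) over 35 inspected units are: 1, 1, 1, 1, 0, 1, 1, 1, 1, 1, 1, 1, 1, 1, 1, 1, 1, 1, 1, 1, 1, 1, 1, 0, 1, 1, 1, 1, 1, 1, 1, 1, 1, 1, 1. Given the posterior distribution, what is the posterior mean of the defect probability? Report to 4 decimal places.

The Beta prior is conjugate to a Binomial/Bernoulli likelihood; the update adds successes to α and failures to β.
Posterior: Beta(α+k, β+n−k) = Beta(10.9+33, 7.0+2) = Beta(43.9, 9.0).
Posterior mean = α/(α+β) = 43.9/52.9 = 0.8299.

0.8299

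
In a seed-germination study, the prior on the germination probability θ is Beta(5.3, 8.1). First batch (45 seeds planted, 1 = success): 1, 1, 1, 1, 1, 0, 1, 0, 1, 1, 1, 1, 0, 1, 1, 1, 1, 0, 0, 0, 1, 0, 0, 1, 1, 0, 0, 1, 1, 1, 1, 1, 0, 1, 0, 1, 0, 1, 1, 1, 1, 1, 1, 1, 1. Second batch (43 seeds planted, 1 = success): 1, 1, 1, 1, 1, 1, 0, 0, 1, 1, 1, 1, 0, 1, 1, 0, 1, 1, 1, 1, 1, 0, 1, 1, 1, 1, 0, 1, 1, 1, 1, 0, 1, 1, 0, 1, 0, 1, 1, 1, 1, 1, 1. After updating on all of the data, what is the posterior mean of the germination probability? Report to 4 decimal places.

The Beta prior is conjugate to a Binomial/Bernoulli likelihood; the update adds successes to α and failures to β.
After batch 1: Beta(5.3+32, 8.1+13) = Beta(37.3, 21.1).
After batch 2: Beta(37.3+34, 21.1+9) = Beta(71.3, 30.1).
Posterior mean = α/(α+β) = 71.3/101.4 = 0.7032.

0.7032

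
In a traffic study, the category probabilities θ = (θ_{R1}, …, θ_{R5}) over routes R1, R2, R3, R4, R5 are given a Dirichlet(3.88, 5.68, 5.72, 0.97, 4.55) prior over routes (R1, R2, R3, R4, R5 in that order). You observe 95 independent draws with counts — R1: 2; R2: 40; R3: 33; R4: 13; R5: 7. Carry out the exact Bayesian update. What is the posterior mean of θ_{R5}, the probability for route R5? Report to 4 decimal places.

The Dirichlet prior is conjugate to the Multinomial likelihood: each posterior αⱼ = prior αⱼ + observed count nⱼ.
Posterior concentration: (5.88, 45.68, 38.72, 13.97, 11.55), total = 115.80.
E[θ_{R5}|data] = α_{R5}/Σα = 11.55/115.80 = 0.0997.

0.0997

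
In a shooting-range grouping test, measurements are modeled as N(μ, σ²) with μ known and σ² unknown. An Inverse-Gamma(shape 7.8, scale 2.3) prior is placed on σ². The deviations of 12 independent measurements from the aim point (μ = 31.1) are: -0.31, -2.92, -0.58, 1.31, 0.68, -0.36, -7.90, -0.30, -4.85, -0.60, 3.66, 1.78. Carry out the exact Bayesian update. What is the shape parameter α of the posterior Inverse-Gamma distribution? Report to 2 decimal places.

With known mean μ and an Inverse-Gamma(α, β) prior on σ², the Normal likelihood is conjugate: posterior is Inv-Gamma(α + n/2, β + Σ(xᵢ−μ)²/2).
Σ(xᵢ−μ)² = (-0.31)² + (-2.92)² + (-0.58)² + (1.31)² + (0.68)² + (-0.36)² + (-7.90)² + (-0.30)² + (-4.85)² + (-0.60)² + (3.66)² + (1.78)² = 114.2135.
Posterior: Inv-Gamma(7.8 + 12/2, 2.3 + 114.2135/2) = Inv-Gamma(13.80, 59.40675).
Posterior α = 13.80.

13.80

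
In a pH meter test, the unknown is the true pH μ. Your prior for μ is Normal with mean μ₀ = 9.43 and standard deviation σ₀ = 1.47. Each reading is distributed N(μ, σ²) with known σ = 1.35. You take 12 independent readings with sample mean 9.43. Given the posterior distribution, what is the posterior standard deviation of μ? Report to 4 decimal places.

For Normal data with known variance σ², a Normal(μ₀, σ₀²) prior on μ is conjugate. Posterior precision = 1/σ₀² + n/σ²; posterior mean is the precision-weighted average of μ₀ and x̄.
σ₀² = 1.47² = 2.1609, σ² = 1.35² = 1.8225; σ² + n·σ₀² = 1.8225 + 12·2.1609 = 27.7533.
Posterior precision = 1/σ₀² + n/σ² = 1/2.1609 + 12/1.8225 = (σ² + n·σ₀²)/(σ₀²σ²) = 27.7533/(2.1609·1.8225); posterior variance σₙ² = σ₀²σ²/(σ² + n·σ₀²) = 2.1609·1.8225/27.7533 = 0.141902.
Posterior SD = √σₙ² = √(2.1609·1.8225/27.7533) = 0.3767.

0.3767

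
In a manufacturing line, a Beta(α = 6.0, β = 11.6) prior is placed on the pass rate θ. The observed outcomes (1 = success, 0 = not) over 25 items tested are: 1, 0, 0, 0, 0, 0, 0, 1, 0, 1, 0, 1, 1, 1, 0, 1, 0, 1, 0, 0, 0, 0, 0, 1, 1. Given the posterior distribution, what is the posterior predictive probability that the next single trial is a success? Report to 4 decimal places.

The Beta prior is conjugate to a Binomial/Bernoulli likelihood; the update adds successes to α and failures to β.
Posterior: Beta(α+k, β+n−k) = Beta(6.0+10, 11.6+15) = Beta(16.0, 26.6).
For a single future Bernoulli trial, P(success | data) = α/(α+β) = 0.3756.

0.3756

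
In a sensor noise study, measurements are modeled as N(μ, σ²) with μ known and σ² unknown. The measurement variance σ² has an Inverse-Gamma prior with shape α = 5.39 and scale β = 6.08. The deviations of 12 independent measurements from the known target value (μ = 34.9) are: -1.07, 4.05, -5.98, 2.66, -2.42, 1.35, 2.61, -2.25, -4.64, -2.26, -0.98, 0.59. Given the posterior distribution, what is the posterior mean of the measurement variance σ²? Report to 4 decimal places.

5.7768

With known mean μ and an Inverse-Gamma(α, β) prior on σ², the Normal likelihood is conjugate: posterior is Inv-Gamma(α + n/2, β + Σ(xᵢ−μ)²/2).
Σ(xᵢ−μ)² = (-1.07)² + (4.05)² + (-5.98)² + (2.66)² + (-2.42)² + (1.35)² + (2.61)² + (-2.25)² + (-4.64)² + (-2.26)² + (-0.98)² + (0.59)² = 107.8826.
Posterior: Inv-Gamma(5.39 + 12/2, 6.08 + 107.8826/2) = Inv-Gamma(11.39, 60.02130).
E[σ²|data] = β/(α−1) = 60.02130/10.39 = 5.7768.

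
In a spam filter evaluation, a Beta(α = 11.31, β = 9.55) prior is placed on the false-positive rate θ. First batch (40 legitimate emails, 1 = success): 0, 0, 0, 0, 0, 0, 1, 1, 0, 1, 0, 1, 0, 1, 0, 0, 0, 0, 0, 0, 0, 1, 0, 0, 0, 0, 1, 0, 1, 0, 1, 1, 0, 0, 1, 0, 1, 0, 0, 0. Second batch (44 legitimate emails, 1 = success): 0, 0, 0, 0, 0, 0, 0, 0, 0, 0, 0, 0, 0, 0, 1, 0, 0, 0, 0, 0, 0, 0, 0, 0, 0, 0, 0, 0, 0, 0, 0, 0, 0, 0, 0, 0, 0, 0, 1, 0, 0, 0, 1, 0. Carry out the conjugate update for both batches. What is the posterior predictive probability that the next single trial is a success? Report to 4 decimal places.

The Beta prior is conjugate to a Binomial/Bernoulli likelihood; the update adds successes to α and failures to β.
After batch 1: Beta(11.31+12, 9.55+28) = Beta(23.31, 37.55).
After batch 2: Beta(23.31+3, 37.55+41) = Beta(26.31, 78.55).
For a single future Bernoulli trial, P(success | data) = α/(α+β) = 0.2509.

0.2509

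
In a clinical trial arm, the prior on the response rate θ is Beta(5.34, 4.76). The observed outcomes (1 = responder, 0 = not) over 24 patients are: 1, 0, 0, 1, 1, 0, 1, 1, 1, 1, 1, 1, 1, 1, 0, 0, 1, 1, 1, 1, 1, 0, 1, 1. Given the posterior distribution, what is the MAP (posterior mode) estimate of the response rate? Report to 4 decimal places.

The Beta prior is conjugate to a Binomial/Bernoulli likelihood; the update adds successes to α and failures to β.
Posterior: Beta(α+k, β+n−k) = Beta(5.34+18, 4.76+6) = Beta(23.34, 10.76).
Mode of Beta(a,b) for a,b>1 is (a−1)/(a+b−2) = 22.34/32.10 = 0.6960.

0.6960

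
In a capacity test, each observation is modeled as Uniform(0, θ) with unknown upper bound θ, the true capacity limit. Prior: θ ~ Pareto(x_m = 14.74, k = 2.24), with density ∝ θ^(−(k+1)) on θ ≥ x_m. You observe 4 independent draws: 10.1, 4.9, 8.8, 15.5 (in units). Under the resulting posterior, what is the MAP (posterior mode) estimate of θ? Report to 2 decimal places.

15.50

A Pareto(scale x_m, shape k) prior on the upper bound θ of Uniform(0, θ) is conjugate: posterior is Pareto(max(x_m, max xᵢ), k + n).
Sample maximum = 15.5; prior scale x_m = 14.74 → posterior scale = max = 15.50.
Posterior shape = 2.24 + 4 = 6.24.
The Pareto density is decreasing on [x_m, ∞), so the mode is x_m = 15.50.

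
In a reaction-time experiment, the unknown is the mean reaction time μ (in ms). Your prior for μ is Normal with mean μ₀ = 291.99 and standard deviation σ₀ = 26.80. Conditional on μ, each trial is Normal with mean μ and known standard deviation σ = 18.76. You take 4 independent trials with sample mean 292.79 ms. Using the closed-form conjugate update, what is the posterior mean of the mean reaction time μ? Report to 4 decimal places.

For Normal data with known variance σ², a Normal(μ₀, σ₀²) prior on μ is conjugate. Posterior precision = 1/σ₀² + n/σ²; posterior mean is the precision-weighted average of μ₀ and x̄.
n·x̄ = 4·292.79 = 1171.16.
σ₀² = 26.80² = 718.24, σ² = 18.76² = 351.9376; σ² + n·σ₀² = 351.9376 + 4·718.24 = 3224.8976.
Posterior mean = (μ₀/σ₀² + n·x̄/σ²)/(1/σ₀² + n/σ²) = (σ²·μ₀ + σ₀²·n·x̄)/(σ² + n·σ₀²) = (351.9376·291.99 + 718.24·1171.16)/3224.8976 = 943936.218224/3224.8976 = 292.7027.

292.7027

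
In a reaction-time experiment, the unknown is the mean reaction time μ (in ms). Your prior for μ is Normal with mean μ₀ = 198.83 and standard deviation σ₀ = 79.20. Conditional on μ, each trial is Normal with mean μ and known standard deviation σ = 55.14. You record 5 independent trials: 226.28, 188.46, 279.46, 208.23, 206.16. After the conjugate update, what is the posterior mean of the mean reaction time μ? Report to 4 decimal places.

For Normal data with known variance σ², a Normal(μ₀, σ₀²) prior on μ is conjugate. Posterior precision = 1/σ₀² + n/σ²; posterior mean is the precision-weighted average of μ₀ and x̄.
Σxᵢ = 226.28 + 188.46 + 279.46 + 208.23 + 206.16 = 1108.59, so n·x̄ = 1108.59.
σ₀² = 79.20² = 6272.64, σ² = 55.14² = 3040.4196; σ² + n·σ₀² = 3040.4196 + 5·6272.64 = 34403.6196.
Posterior mean = (μ₀/σ₀² + n·x̄/σ²)/(1/σ₀² + n/σ²) = (σ²·μ₀ + σ₀²·n·x̄)/(σ² + n·σ₀²) = (3040.4196·198.83 + 6272.64·1108.59)/34403.6196 = 7558312.606668/34403.6196 = 219.6953.

219.6953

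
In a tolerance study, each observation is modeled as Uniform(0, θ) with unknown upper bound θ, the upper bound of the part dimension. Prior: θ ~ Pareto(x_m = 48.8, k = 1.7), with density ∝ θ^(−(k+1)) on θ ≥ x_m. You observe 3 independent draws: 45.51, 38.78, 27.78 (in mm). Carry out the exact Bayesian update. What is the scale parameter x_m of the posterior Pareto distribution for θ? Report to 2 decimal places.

48.80

A Pareto(scale x_m, shape k) prior on the upper bound θ of Uniform(0, θ) is conjugate: posterior is Pareto(max(x_m, max xᵢ), k + n).
Sample maximum = 45.51; prior scale x_m = 48.8 → posterior scale = max = 48.80.
Posterior shape = 1.7 + 3 = 4.7.
Posterior scale x_m = 48.80.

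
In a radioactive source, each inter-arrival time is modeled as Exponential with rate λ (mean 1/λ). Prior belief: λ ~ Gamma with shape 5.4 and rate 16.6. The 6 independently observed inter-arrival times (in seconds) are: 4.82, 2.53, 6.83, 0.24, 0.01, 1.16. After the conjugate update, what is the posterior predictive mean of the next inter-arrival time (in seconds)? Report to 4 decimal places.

3.0952

With a Gamma(shape α, rate β) prior on the exponential rate λ, the posterior after n observations with total T = Σxᵢ is Gamma(α+n, β+T).
Sum of observations T = 15.59 seconds; n = 6.
Posterior: Gamma(5.4+6, 16.6+15.59) = Gamma(11.4, 32.19).
The predictive distribution for the next observation is Lomax; its mean is β/(α−1) = 32.19/10.4 = 3.0952.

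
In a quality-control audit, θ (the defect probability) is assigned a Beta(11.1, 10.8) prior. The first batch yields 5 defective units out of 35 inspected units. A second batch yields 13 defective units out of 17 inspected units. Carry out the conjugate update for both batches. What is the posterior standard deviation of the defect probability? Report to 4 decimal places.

0.0565

The Beta prior is conjugate to a Binomial/Bernoulli likelihood; the update adds successes to α and failures to β.
After batch 1: Beta(11.1+5, 10.8+30) = Beta(16.1, 40.8).
After batch 2: Beta(16.1+13, 40.8+4) = Beta(29.1, 44.8).
Var = αβ/((α+β)²(α+β+1)) = 29.1·44.8/(73.9²·74.9) = 0.00318713; SD = √0.00318713 = 0.0565.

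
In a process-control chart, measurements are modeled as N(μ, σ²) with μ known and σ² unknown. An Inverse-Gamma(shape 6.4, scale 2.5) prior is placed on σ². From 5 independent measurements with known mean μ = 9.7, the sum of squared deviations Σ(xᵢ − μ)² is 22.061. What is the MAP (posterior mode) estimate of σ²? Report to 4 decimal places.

1.3667

With known mean μ and an Inverse-Gamma(α, β) prior on σ², the Normal likelihood is conjugate: posterior is Inv-Gamma(α + n/2, β + Σ(xᵢ−μ)²/2).
Posterior: Inv-Gamma(6.4 + 5/2, 2.5 + 22.061/2) = Inv-Gamma(8.90, 13.5305).
Mode = β/(α+1) = 13.5305/9.90 = 1.3667.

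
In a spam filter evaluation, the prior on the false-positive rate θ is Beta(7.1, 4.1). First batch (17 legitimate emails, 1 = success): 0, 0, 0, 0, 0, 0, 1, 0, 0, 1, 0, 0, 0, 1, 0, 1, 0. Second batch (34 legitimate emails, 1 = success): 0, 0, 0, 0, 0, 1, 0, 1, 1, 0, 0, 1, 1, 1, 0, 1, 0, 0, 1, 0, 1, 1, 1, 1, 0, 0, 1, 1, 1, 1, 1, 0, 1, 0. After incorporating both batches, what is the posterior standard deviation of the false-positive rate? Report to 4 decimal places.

0.0628

The Beta prior is conjugate to a Binomial/Bernoulli likelihood; the update adds successes to α and failures to β.
After batch 1: Beta(7.1+4, 4.1+13) = Beta(11.1, 17.1).
After batch 2: Beta(11.1+18, 17.1+16) = Beta(29.1, 33.1).
Var = αβ/((α+β)²(α+β+1)) = 29.1·33.1/(62.2²·63.2) = 0.00393934; SD = √0.00393934 = 0.0628.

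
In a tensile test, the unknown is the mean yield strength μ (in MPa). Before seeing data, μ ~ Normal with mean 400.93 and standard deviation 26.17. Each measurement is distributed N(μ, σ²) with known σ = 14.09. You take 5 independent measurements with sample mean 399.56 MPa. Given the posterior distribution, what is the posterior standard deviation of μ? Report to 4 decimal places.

For Normal data with known variance σ², a Normal(μ₀, σ₀²) prior on μ is conjugate. Posterior precision = 1/σ₀² + n/σ²; posterior mean is the precision-weighted average of μ₀ and x̄.
σ₀² = 26.17² = 684.8689, σ² = 14.09² = 198.5281; σ² + n·σ₀² = 198.5281 + 5·684.8689 = 3622.8726.
Posterior precision = 1/σ₀² + n/σ² = 1/684.8689 + 5/198.5281 = (σ² + n·σ₀²)/(σ₀²σ²) = 3622.8726/(684.8689·198.5281); posterior variance σₙ² = σ₀²σ²/(σ² + n·σ₀²) = 684.8689·198.5281/3622.8726 = 37.529810.
Posterior SD = √σₙ² = √(684.8689·198.5281/3622.8726) = 6.1262.

6.1262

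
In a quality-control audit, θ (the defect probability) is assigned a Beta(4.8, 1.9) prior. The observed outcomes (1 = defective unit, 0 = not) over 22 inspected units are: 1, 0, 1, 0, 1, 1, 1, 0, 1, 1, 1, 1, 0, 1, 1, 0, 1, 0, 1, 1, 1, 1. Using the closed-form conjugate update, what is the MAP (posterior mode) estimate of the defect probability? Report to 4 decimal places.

The Beta prior is conjugate to a Binomial/Bernoulli likelihood; the update adds successes to α and failures to β.
Posterior: Beta(α+k, β+n−k) = Beta(4.8+16, 1.9+6) = Beta(20.8, 7.9).
Mode of Beta(a,b) for a,b>1 is (a−1)/(a+b−2) = 19.8/26.7 = 0.7416.

0.7416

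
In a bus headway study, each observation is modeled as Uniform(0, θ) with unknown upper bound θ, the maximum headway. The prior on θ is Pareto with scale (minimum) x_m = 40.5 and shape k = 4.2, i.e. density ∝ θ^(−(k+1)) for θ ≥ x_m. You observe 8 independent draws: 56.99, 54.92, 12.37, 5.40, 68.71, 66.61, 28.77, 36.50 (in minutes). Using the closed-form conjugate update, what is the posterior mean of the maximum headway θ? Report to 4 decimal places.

A Pareto(scale x_m, shape k) prior on the upper bound θ of Uniform(0, θ) is conjugate: posterior is Pareto(max(x_m, max xᵢ), k + n).
Sample maximum = 68.71; prior scale x_m = 40.5 → posterior scale = max = 68.71.
Posterior shape = 4.2 + 8 = 12.2.
E[θ|data] = k·x_m/(k−1) = 12.2·68.71/11.2 = 74.8448.

74.8448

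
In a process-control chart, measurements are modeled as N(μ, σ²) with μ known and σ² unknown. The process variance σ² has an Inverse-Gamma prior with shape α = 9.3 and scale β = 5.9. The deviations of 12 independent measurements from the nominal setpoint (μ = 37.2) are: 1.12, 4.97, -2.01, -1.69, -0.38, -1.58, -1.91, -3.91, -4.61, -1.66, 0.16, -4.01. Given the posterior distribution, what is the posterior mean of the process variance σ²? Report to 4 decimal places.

3.7182

With known mean μ and an Inverse-Gamma(α, β) prior on σ², the Normal likelihood is conjugate: posterior is Inv-Gamma(α + n/2, β + Σ(xᵢ−μ)²/2).
Σ(xᵢ−μ)² = (1.12)² + (4.97)² + (-2.01)² + (-1.69)² + (-0.38)² + (-1.58)² + (-1.91)² + (-3.91)² + (-4.61)² + (-1.66)² + (0.16)² + (-4.01)² = 94.5419.
Posterior: Inv-Gamma(9.3 + 12/2, 5.9 + 94.5419/2) = Inv-Gamma(15.30, 53.17095).
E[σ²|data] = β/(α−1) = 53.17095/14.30 = 3.7182.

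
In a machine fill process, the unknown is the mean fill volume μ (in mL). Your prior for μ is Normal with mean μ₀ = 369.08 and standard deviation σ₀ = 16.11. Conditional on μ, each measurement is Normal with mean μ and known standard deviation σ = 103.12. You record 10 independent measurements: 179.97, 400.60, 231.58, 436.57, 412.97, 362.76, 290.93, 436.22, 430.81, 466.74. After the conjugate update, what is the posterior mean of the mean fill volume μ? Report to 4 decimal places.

For Normal data with known variance σ², a Normal(μ₀, σ₀²) prior on μ is conjugate. Posterior precision = 1/σ₀² + n/σ²; posterior mean is the precision-weighted average of μ₀ and x̄.
Σxᵢ = 179.97 + 400.60 + 231.58 + 436.57 + 412.97 + 362.76 + 290.93 + 436.22 + 430.81 + 466.74 = 3649.15, so n·x̄ = 3649.15.
σ₀² = 16.11² = 259.5321, σ² = 103.12² = 10633.7344; σ² + n·σ₀² = 10633.7344 + 10·259.5321 = 13229.0554.
Posterior mean = (μ₀/σ₀² + n·x̄/σ²)/(1/σ₀² + n/σ²) = (σ²·μ₀ + σ₀²·n·x̄)/(σ² + n·σ₀²) = (10633.7344·369.08 + 259.5321·3649.15)/13229.0554 = 4871770.255067/13229.0554 = 368.2629.

368.2629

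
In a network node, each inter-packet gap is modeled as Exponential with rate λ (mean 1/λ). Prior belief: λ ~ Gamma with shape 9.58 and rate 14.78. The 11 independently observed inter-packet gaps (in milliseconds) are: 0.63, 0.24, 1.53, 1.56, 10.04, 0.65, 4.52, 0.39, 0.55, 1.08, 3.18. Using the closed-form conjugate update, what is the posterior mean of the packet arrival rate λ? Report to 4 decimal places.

0.5257

With a Gamma(shape α, rate β) prior on the exponential rate λ, the posterior after n observations with total T = Σxᵢ is Gamma(α+n, β+T).
Sum of observations T = 24.37 milliseconds; n = 11.
Posterior: Gamma(9.58+11, 14.78+24.37) = Gamma(20.58, 39.15).
Posterior mean of λ = α/β = 20.58/39.15 = 0.5257.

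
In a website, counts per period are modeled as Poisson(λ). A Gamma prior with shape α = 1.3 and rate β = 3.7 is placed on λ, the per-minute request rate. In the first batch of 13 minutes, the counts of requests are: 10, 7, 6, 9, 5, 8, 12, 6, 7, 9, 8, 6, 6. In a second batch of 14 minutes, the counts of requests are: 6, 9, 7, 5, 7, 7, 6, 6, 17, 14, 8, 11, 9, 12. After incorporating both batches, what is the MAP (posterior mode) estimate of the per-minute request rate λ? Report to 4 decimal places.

7.2736

With a Gamma(shape α, rate β) prior, the Poisson likelihood is conjugate: the posterior is Gamma(α + ΣXᵢ, β + n).
Batch 1: sum of counts S = 99 over n = 13 minutes.
After batch 1: Gamma(α+S, β+n) = Gamma(1.3+99, 3.7+13) = Gamma(100.3, 16.7).
Batch 2: sum of counts S = 124 over n = 14 minutes.
After batch 2: Gamma(α+S, β+n) = Gamma(100.3+124, 16.7+14) = Gamma(224.3, 30.7).
Mode of Gamma(α,β) for α≥1 is (α−1)/β = 223.3/30.7 = 7.2736.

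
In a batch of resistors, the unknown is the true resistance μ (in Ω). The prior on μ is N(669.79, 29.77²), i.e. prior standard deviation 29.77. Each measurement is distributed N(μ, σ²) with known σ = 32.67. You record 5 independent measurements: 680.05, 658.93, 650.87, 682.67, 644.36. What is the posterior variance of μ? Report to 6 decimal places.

For Normal data with known variance σ², a Normal(μ₀, σ₀²) prior on μ is conjugate. Posterior precision = 1/σ₀² + n/σ²; posterior mean is the precision-weighted average of μ₀ and x̄.
σ₀² = 29.77² = 886.2529, σ² = 32.67² = 1067.3289; σ² + n·σ₀² = 1067.3289 + 5·886.2529 = 5498.5934.
Posterior precision = 1/σ₀² + n/σ² = 1/886.2529 + 5/1067.3289 = (σ² + n·σ₀²)/(σ₀²σ²) = 5498.5934/(886.2529·1067.3289); posterior variance σₙ² = σ₀²σ²/(σ² + n·σ₀²) = 886.2529·1067.3289/5498.5934 = 172.030056.

172.030056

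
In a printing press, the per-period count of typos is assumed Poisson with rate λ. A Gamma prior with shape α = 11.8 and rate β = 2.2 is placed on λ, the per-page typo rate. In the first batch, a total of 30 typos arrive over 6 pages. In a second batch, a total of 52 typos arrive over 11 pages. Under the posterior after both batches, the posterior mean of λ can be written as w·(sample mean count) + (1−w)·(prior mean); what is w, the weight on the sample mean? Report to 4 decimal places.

0.8854

With a Gamma(shape α, rate β) prior, the Poisson likelihood is conjugate: the posterior is Gamma(α + ΣXᵢ, β + n).
Total number of pages: n = 6 + 11 = 17.
Posterior mean = (α₀+S)/(β₀+n) = [n/(β₀+n)]·(S/n) + [β₀/(β₀+n)]·(α₀/β₀), so only n and β₀ enter the weight.
Weight on data w = n/(β₀+n) = 17/(2.2+17) = 17/19.2 = 0.8854.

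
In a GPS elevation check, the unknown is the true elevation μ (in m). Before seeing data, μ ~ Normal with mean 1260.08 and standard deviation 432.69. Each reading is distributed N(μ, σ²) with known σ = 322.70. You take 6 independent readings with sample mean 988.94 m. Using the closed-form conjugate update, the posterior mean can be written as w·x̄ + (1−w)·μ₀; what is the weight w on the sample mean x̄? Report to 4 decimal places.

For Normal data with known variance σ², a Normal(μ₀, σ₀²) prior on μ is conjugate. Posterior precision = 1/σ₀² + n/σ²; posterior mean is the precision-weighted average of μ₀ and x̄.
σ₀² = 432.69² = 187220.6361, σ² = 322.70² = 104135.29. Prior precision 1/σ₀² = 1/187220.6361; data precision n/σ² = 6/104135.29.
w = (n/σ²)/(1/σ₀² + n/σ²) = n·σ₀²/(σ² + n·σ₀²) = 6·187220.6361/(104135.29 + 6·187220.6361) = 1123323.8166/1227459.1066 = 0.9152.

0.9152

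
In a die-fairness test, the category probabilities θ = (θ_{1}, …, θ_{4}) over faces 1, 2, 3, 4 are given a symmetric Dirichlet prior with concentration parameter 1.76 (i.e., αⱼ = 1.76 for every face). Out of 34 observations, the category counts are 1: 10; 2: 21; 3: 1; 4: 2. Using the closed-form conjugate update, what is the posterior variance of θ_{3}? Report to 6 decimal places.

0.001492

The Dirichlet prior is conjugate to the Multinomial likelihood: each posterior αⱼ = prior αⱼ + observed count nⱼ.
Posterior concentration: (11.76, 22.76, 2.76, 3.76), total = 41.04.
Var[θ_j] = α_j(Σα−α_j)/((Σα)²(Σα+1)) = 2.76·38.28/(41.04²·42.04) = 0.001492.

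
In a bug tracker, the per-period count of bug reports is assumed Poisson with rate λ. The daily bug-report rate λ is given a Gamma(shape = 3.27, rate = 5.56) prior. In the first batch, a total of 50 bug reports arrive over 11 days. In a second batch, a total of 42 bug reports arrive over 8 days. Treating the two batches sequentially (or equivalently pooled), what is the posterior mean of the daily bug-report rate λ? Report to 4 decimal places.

With a Gamma(shape α, rate β) prior, the Poisson likelihood is conjugate: the posterior is Gamma(α + ΣXᵢ, β + n).
After batch 1: Gamma(α+S, β+n) = Gamma(3.27+50, 5.56+11) = Gamma(53.27, 16.56).
After batch 2: Gamma(α+S, β+n) = Gamma(53.27+42, 16.56+8) = Gamma(95.27, 24.56).
Posterior mean = α/β = 95.27/24.56 = 3.8791.

3.8791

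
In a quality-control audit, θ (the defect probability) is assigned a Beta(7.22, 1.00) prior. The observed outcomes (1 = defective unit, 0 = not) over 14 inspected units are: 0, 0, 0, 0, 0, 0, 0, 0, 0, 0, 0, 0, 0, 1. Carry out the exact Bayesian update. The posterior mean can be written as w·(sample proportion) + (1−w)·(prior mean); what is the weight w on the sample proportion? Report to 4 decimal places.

The Beta prior is conjugate to a Binomial/Bernoulli likelihood; the update adds successes to α and failures to β.
Posterior mean = (α₀+k)/(α₀+β₀+n) = [n/(α₀+β₀+n)]·(k/n) + [(α₀+β₀)/(α₀+β₀+n)]·α₀/(α₀+β₀), so only n and the prior enter the weight.
The weight on the data is w = n/(α₀+β₀+n) = 14/(7.22+1.00+14) = 14/22.22 = 0.6301.

0.6301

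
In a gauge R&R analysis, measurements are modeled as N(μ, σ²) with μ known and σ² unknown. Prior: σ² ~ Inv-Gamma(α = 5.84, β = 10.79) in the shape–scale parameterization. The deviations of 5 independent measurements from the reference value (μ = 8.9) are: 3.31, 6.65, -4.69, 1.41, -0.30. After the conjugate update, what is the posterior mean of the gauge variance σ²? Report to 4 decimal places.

With known mean μ and an Inverse-Gamma(α, β) prior on σ², the Normal likelihood is conjugate: posterior is Inv-Gamma(α + n/2, β + Σ(xᵢ−μ)²/2).
Σ(xᵢ−μ)² = (3.31)² + (6.65)² + (-4.69)² + (1.41)² + (-0.30)² = 79.2528.
Posterior: Inv-Gamma(5.84 + 5/2, 10.79 + 79.2528/2) = Inv-Gamma(8.34, 50.41640).
E[σ²|data] = β/(α−1) = 50.41640/7.34 = 6.8687.

6.8687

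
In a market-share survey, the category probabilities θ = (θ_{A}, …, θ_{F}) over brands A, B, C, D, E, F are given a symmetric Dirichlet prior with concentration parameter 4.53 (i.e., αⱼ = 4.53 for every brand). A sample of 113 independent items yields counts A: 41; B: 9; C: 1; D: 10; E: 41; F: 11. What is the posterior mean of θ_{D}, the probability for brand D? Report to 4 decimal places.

The Dirichlet prior is conjugate to the Multinomial likelihood: each posterior αⱼ = prior αⱼ + observed count nⱼ.
Posterior concentration: (45.53, 13.53, 5.53, 14.53, 45.53, 15.53), total = 140.18.
E[θ_{D}|data] = α_{D}/Σα = 14.53/140.18 = 0.1037.

0.1037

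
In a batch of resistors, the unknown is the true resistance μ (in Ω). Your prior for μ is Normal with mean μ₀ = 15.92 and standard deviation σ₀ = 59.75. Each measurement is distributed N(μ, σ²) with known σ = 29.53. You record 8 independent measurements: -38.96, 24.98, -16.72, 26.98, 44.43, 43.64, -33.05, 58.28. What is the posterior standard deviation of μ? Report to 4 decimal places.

For Normal data with known variance σ², a Normal(μ₀, σ₀²) prior on μ is conjugate. Posterior precision = 1/σ₀² + n/σ²; posterior mean is the precision-weighted average of μ₀ and x̄.
σ₀² = 59.75² = 3570.0625, σ² = 29.53² = 872.0209; σ² + n·σ₀² = 872.0209 + 8·3570.0625 = 29432.5209.
Posterior precision = 1/σ₀² + n/σ² = 1/3570.0625 + 8/872.0209 = (σ² + n·σ₀²)/(σ₀²σ²) = 29432.5209/(3570.0625·872.0209); posterior variance σₙ² = σ₀²σ²/(σ² + n·σ₀²) = 3570.0625·872.0209/29432.5209 = 105.773105.
Posterior SD = √σₙ² = √(3570.0625·872.0209/29432.5209) = 10.2846.

10.2846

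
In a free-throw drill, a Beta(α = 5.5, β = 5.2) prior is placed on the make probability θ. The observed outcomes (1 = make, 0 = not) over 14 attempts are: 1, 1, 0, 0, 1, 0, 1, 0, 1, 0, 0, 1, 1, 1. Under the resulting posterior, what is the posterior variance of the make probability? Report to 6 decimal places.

The Beta prior is conjugate to a Binomial/Bernoulli likelihood; the update adds successes to α and failures to β.
Posterior: Beta(α+k, β+n−k) = Beta(5.5+8, 5.2+6) = Beta(13.5, 11.2).
Var = αβ/((α+β)²(α+β+1)) = 13.5·11.2/(24.7²·25.7) = 0.009643.

0.009643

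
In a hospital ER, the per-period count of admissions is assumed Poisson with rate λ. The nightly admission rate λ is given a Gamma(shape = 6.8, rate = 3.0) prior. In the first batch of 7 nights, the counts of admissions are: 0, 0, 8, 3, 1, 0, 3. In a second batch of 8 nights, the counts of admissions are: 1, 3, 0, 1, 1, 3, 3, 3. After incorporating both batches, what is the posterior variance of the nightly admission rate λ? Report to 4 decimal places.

0.1136

With a Gamma(shape α, rate β) prior, the Poisson likelihood is conjugate: the posterior is Gamma(α + ΣXᵢ, β + n).
Batch 1: sum of counts S = 15 over n = 7 nights.
After batch 1: Gamma(α+S, β+n) = Gamma(6.8+15, 3.0+7) = Gamma(21.8, 10.0).
Batch 2: sum of counts S = 15 over n = 8 nights.
After batch 2: Gamma(α+S, β+n) = Gamma(21.8+15, 10.0+8) = Gamma(36.8, 18.0).
Var = α/β² = 36.8/18.0² = 0.1136.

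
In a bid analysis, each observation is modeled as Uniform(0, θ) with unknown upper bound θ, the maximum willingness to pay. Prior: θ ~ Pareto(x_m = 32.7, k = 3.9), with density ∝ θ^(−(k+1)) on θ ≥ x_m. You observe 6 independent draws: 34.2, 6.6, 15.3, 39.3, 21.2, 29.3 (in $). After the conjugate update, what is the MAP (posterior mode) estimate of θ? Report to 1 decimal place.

39.3

A Pareto(scale x_m, shape k) prior on the upper bound θ of Uniform(0, θ) is conjugate: posterior is Pareto(max(x_m, max xᵢ), k + n).
Sample maximum = 39.3; prior scale x_m = 32.7 → posterior scale = max = 39.3.
Posterior shape = 3.9 + 6 = 9.9.
The Pareto density is decreasing on [x_m, ∞), so the mode is x_m = 39.3.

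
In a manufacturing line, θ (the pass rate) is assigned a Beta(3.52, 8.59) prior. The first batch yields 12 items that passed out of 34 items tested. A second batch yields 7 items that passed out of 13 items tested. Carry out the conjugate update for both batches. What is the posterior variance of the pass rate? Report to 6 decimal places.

The Beta prior is conjugate to a Binomial/Bernoulli likelihood; the update adds successes to α and failures to β.
After batch 1: Beta(3.52+12, 8.59+22) = Beta(15.52, 30.59).
After batch 2: Beta(15.52+7, 30.59+6) = Beta(22.52, 36.59).
Var = αβ/((α+β)²(α+β+1)) = 22.52·36.59/(59.11²·60.11) = 0.003923.

0.003923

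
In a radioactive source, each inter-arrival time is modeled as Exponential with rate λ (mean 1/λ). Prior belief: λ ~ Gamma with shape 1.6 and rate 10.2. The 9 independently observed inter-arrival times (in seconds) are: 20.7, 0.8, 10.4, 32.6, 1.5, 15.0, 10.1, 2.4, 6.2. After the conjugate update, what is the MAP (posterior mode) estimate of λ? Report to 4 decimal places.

0.0874

With a Gamma(shape α, rate β) prior on the exponential rate λ, the posterior after n observations with total T = Σxᵢ is Gamma(α+n, β+T).
Sum of observations T = 99.7 seconds; n = 9.
Posterior: Gamma(1.6+9, 10.2+99.7) = Gamma(10.6, 109.9).
Mode = (α−1)/β = 0.0874.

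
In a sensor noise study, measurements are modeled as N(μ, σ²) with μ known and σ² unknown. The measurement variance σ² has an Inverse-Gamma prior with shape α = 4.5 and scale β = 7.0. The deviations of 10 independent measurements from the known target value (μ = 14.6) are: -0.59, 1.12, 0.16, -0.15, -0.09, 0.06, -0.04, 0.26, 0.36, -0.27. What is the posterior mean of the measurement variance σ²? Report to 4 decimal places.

With known mean μ and an Inverse-Gamma(α, β) prior on σ², the Normal likelihood is conjugate: posterior is Inv-Gamma(α + n/2, β + Σ(xᵢ−μ)²/2).
Σ(xᵢ−μ)² = (-0.59)² + (1.12)² + (0.16)² + (-0.15)² + (-0.09)² + (0.06)² + (-0.04)² + (0.26)² + (0.36)² + (-0.27)² = 1.9340.
Posterior: Inv-Gamma(4.5 + 10/2, 7.0 + 1.9340/2) = Inv-Gamma(9.50, 7.96700).
E[σ²|data] = β/(α−1) = 7.96700/8.50 = 0.9373.

0.9373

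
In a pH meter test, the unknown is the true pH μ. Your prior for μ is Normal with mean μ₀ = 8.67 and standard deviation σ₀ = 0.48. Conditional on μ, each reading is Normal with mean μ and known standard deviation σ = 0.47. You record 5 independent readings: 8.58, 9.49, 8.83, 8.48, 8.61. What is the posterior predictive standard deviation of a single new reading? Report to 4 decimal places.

0.5079

For Normal data with known variance σ², a Normal(μ₀, σ₀²) prior on μ is conjugate. Posterior precision = 1/σ₀² + n/σ²; posterior mean is the precision-weighted average of μ₀ and x̄.
σ₀² = 0.48² = 0.2304, σ² = 0.47² = 0.2209; σ² + n·σ₀² = 0.2209 + 5·0.2304 = 1.3729.
Posterior precision = 1/σ₀² + n/σ² = 1/0.2304 + 5/0.2209 = (σ² + n·σ₀²)/(σ₀²σ²) = 1.3729/(0.2304·0.2209); posterior variance σₙ² = σ₀²σ²/(σ² + n·σ₀²) = 0.2304·0.2209/1.3729 = 0.037071.
Predictive variance for one new observation = σₙ² + σ² = 0.2304·0.2209/1.3729 + 0.2209 = σ²·(σ₀² + 1.3729)/1.3729 = 0.2209·1.6033/1.3729 = 0.257971; SD = √(0.2209·1.6033/1.3729) = 0.5079.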